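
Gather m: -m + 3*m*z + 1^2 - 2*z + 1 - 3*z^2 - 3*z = m*(3*z - 1) - 3*z^2 - 5*z + 2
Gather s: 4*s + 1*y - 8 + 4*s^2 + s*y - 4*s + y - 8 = 4*s^2 + s*y + 2*y - 16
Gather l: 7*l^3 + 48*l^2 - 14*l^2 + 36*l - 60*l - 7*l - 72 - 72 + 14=7*l^3 + 34*l^2 - 31*l - 130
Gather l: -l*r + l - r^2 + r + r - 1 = l*(1 - r) - r^2 + 2*r - 1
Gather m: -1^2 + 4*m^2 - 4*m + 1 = 4*m^2 - 4*m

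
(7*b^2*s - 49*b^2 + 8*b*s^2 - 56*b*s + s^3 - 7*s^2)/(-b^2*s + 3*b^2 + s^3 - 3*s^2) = (7*b*s - 49*b + s^2 - 7*s)/(-b*s + 3*b + s^2 - 3*s)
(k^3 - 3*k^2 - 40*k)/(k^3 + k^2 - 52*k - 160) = k/(k + 4)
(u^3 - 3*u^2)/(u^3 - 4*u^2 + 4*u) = u*(u - 3)/(u^2 - 4*u + 4)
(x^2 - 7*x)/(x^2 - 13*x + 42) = x/(x - 6)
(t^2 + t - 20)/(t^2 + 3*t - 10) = (t - 4)/(t - 2)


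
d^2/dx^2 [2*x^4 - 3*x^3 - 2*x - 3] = 6*x*(4*x - 3)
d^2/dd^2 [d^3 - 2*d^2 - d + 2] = 6*d - 4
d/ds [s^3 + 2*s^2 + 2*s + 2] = 3*s^2 + 4*s + 2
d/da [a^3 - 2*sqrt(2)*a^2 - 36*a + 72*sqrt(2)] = 3*a^2 - 4*sqrt(2)*a - 36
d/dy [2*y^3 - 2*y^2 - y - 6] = 6*y^2 - 4*y - 1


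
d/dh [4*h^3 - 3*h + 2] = 12*h^2 - 3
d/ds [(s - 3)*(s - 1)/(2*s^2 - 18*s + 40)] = (-5*s^2 + 34*s - 53)/(2*(s^4 - 18*s^3 + 121*s^2 - 360*s + 400))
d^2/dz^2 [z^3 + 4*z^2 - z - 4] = 6*z + 8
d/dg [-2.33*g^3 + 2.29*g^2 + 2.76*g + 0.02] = -6.99*g^2 + 4.58*g + 2.76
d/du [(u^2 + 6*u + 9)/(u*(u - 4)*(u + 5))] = (-u^4 - 12*u^3 - 53*u^2 - 18*u + 180)/(u^2*(u^4 + 2*u^3 - 39*u^2 - 40*u + 400))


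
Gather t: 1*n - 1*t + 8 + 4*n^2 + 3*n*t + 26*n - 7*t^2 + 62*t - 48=4*n^2 + 27*n - 7*t^2 + t*(3*n + 61) - 40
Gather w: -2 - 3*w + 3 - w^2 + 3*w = 1 - w^2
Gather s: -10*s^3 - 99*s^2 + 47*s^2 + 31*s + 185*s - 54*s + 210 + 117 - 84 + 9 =-10*s^3 - 52*s^2 + 162*s + 252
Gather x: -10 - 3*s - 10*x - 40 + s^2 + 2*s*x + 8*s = s^2 + 5*s + x*(2*s - 10) - 50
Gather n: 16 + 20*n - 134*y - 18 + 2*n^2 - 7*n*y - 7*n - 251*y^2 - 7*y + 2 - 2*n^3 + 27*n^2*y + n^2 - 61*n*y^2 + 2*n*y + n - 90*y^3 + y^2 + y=-2*n^3 + n^2*(27*y + 3) + n*(-61*y^2 - 5*y + 14) - 90*y^3 - 250*y^2 - 140*y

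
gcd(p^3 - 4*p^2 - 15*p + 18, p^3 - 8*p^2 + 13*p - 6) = p^2 - 7*p + 6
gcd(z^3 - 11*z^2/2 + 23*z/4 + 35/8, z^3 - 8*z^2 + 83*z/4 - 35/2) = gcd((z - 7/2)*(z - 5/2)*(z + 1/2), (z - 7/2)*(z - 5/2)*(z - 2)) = z^2 - 6*z + 35/4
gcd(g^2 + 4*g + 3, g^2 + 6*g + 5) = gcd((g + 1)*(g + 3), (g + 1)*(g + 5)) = g + 1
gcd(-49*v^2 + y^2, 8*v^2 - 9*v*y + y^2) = 1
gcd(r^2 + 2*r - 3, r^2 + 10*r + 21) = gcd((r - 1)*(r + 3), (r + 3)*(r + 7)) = r + 3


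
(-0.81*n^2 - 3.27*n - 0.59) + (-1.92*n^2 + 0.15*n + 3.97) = -2.73*n^2 - 3.12*n + 3.38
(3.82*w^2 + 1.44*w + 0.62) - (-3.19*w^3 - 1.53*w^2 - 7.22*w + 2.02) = 3.19*w^3 + 5.35*w^2 + 8.66*w - 1.4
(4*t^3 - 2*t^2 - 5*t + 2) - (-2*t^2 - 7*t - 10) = 4*t^3 + 2*t + 12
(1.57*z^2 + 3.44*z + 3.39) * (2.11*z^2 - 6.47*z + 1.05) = 3.3127*z^4 - 2.8995*z^3 - 13.4554*z^2 - 18.3213*z + 3.5595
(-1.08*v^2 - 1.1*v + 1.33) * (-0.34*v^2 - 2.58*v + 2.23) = 0.3672*v^4 + 3.1604*v^3 - 0.0225999999999997*v^2 - 5.8844*v + 2.9659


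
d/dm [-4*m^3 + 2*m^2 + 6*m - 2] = -12*m^2 + 4*m + 6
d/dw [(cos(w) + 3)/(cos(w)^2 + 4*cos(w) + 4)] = (cos(w) + 4)*sin(w)/(cos(w) + 2)^3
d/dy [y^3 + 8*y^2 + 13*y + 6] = 3*y^2 + 16*y + 13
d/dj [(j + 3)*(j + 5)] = 2*j + 8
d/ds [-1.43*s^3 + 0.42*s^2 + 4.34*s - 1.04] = -4.29*s^2 + 0.84*s + 4.34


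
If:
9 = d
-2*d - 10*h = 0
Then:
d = 9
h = -9/5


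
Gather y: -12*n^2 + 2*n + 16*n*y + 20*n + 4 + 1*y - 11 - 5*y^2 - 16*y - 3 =-12*n^2 + 22*n - 5*y^2 + y*(16*n - 15) - 10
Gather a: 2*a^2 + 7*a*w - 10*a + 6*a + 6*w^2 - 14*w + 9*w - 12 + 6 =2*a^2 + a*(7*w - 4) + 6*w^2 - 5*w - 6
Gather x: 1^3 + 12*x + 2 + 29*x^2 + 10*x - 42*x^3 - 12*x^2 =-42*x^3 + 17*x^2 + 22*x + 3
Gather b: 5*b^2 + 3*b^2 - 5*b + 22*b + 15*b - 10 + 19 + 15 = 8*b^2 + 32*b + 24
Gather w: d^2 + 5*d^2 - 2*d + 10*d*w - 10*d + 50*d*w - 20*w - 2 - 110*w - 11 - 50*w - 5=6*d^2 - 12*d + w*(60*d - 180) - 18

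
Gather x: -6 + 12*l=12*l - 6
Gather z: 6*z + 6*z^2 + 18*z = 6*z^2 + 24*z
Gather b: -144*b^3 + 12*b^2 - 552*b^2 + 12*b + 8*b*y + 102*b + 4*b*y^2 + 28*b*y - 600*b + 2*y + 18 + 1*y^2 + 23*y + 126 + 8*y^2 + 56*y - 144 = -144*b^3 - 540*b^2 + b*(4*y^2 + 36*y - 486) + 9*y^2 + 81*y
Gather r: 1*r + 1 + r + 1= 2*r + 2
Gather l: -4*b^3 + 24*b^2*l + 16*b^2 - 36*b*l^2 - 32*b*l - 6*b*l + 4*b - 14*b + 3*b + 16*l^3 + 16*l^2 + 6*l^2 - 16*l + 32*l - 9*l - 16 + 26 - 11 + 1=-4*b^3 + 16*b^2 - 7*b + 16*l^3 + l^2*(22 - 36*b) + l*(24*b^2 - 38*b + 7)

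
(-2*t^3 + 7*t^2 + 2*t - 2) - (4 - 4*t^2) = -2*t^3 + 11*t^2 + 2*t - 6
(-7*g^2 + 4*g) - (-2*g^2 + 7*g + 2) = -5*g^2 - 3*g - 2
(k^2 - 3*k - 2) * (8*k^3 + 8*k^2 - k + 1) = 8*k^5 - 16*k^4 - 41*k^3 - 12*k^2 - k - 2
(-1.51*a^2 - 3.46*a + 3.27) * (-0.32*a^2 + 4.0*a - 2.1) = 0.4832*a^4 - 4.9328*a^3 - 11.7154*a^2 + 20.346*a - 6.867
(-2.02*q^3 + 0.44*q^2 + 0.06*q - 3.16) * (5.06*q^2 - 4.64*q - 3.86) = -10.2212*q^5 + 11.5992*q^4 + 6.0592*q^3 - 17.9664*q^2 + 14.4308*q + 12.1976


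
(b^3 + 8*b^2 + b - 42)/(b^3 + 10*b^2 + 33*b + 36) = (b^2 + 5*b - 14)/(b^2 + 7*b + 12)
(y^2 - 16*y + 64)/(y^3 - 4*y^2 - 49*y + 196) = (y^2 - 16*y + 64)/(y^3 - 4*y^2 - 49*y + 196)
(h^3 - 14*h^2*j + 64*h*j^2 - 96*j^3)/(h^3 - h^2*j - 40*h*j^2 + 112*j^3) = (h - 6*j)/(h + 7*j)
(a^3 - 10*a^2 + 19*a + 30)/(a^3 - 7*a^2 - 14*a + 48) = (a^3 - 10*a^2 + 19*a + 30)/(a^3 - 7*a^2 - 14*a + 48)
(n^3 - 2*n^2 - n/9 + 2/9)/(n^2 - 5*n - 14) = (-9*n^3 + 18*n^2 + n - 2)/(9*(-n^2 + 5*n + 14))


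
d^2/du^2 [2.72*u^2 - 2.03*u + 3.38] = 5.44000000000000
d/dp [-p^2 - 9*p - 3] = -2*p - 9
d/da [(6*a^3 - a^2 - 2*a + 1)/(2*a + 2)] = (12*a^3 + 17*a^2 - 2*a - 3)/(2*(a^2 + 2*a + 1))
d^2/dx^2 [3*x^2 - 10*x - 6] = 6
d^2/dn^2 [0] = 0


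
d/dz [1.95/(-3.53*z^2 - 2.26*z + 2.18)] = (13.767*z + 4.407)/(3.53*z^2 + 2.26*z - 2.18)^2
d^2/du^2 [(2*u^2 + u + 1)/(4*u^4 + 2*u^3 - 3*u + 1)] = 4*(48*u^8 + 72*u^7 + 116*u^6 + 138*u^5 - 43*u^3 - 27*u^2 - 3*u + 7)/(64*u^12 + 96*u^11 + 48*u^10 - 136*u^9 - 96*u^8 + 12*u^7 + 120*u^6 - 18*u^5 - 24*u^4 - 21*u^3 + 27*u^2 - 9*u + 1)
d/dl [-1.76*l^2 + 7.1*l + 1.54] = 7.1 - 3.52*l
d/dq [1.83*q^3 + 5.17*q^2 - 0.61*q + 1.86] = 5.49*q^2 + 10.34*q - 0.61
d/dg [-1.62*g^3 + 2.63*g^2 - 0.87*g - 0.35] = -4.86*g^2 + 5.26*g - 0.87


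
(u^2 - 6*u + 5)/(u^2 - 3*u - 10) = (u - 1)/(u + 2)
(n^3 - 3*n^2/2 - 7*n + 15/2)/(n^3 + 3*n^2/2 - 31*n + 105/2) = (2*n^2 + 3*n - 5)/(2*n^2 + 9*n - 35)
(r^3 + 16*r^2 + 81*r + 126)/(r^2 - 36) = (r^2 + 10*r + 21)/(r - 6)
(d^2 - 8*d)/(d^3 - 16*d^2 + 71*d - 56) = d/(d^2 - 8*d + 7)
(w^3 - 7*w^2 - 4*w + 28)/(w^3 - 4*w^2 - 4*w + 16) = (w - 7)/(w - 4)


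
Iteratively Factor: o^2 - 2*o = (o)*(o - 2)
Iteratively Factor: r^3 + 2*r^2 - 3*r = (r + 3)*(r^2 - r) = r*(r + 3)*(r - 1)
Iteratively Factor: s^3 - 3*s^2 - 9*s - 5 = (s + 1)*(s^2 - 4*s - 5) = (s - 5)*(s + 1)*(s + 1)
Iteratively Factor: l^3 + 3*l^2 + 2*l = (l + 1)*(l^2 + 2*l) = (l + 1)*(l + 2)*(l)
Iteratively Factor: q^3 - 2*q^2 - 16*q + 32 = (q + 4)*(q^2 - 6*q + 8) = (q - 2)*(q + 4)*(q - 4)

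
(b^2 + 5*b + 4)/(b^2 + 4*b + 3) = (b + 4)/(b + 3)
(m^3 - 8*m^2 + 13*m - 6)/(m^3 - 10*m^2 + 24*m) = (m^2 - 2*m + 1)/(m*(m - 4))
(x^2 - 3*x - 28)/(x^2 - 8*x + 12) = (x^2 - 3*x - 28)/(x^2 - 8*x + 12)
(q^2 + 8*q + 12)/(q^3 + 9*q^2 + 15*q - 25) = (q^2 + 8*q + 12)/(q^3 + 9*q^2 + 15*q - 25)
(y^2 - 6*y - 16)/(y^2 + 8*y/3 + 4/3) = 3*(y - 8)/(3*y + 2)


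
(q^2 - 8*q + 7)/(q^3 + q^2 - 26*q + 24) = (q - 7)/(q^2 + 2*q - 24)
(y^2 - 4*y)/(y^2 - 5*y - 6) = y*(4 - y)/(-y^2 + 5*y + 6)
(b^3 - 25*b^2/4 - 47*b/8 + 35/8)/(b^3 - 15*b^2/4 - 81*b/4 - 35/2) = (b - 1/2)/(b + 2)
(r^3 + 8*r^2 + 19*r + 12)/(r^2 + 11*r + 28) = (r^2 + 4*r + 3)/(r + 7)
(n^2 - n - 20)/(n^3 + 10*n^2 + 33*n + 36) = (n - 5)/(n^2 + 6*n + 9)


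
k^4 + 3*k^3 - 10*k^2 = k^2*(k - 2)*(k + 5)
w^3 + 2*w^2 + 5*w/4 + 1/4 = (w + 1/2)^2*(w + 1)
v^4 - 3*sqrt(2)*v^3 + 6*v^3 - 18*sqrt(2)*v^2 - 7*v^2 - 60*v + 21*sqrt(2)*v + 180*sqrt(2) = (v - 3)*(v + 4)*(v + 5)*(v - 3*sqrt(2))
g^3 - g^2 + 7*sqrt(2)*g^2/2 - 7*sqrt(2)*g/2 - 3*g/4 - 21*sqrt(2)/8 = (g - 3/2)*(g + 1/2)*(g + 7*sqrt(2)/2)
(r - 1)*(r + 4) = r^2 + 3*r - 4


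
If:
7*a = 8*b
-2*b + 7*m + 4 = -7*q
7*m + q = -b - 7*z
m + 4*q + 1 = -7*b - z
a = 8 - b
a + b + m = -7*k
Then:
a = 64/15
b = 56/15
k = -2909/1323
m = 1397/189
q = -931/135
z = -2186/315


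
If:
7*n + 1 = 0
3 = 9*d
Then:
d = 1/3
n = -1/7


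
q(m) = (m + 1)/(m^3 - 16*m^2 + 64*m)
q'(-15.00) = 0.00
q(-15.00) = 0.00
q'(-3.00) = 0.00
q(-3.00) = 0.01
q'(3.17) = 0.02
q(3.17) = 0.06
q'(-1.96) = -0.00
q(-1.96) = 0.00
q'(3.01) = 0.02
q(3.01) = 0.05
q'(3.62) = 0.03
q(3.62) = 0.07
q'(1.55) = 0.00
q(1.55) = 0.04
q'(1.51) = 0.00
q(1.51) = 0.04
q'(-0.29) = -0.18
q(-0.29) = -0.04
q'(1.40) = 0.00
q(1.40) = 0.04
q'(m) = (m + 1)*(-3*m^2 + 32*m - 64)/(m^3 - 16*m^2 + 64*m)^2 + 1/(m^3 - 16*m^2 + 64*m) = (-2*m^2 - 3*m + 8)/(m^2*(m^3 - 24*m^2 + 192*m - 512))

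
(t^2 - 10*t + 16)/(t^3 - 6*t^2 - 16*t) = (t - 2)/(t*(t + 2))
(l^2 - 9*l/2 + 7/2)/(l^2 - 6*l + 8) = (2*l^2 - 9*l + 7)/(2*(l^2 - 6*l + 8))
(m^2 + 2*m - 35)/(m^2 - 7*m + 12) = (m^2 + 2*m - 35)/(m^2 - 7*m + 12)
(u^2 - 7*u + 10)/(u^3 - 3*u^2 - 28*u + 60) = (u - 5)/(u^2 - u - 30)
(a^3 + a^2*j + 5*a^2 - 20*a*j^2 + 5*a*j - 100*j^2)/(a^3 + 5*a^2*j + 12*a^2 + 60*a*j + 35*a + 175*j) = (a - 4*j)/(a + 7)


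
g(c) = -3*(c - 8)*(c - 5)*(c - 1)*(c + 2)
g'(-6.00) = 7182.00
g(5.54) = 136.42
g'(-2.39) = 941.23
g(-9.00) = -49980.00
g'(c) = -3*(c - 8)*(c - 5)*(c - 1) - 3*(c - 8)*(c - 5)*(c + 2) - 3*(c - 8)*(c - 1)*(c + 2) - 3*(c - 5)*(c - 1)*(c + 2) = -12*c^3 + 108*c^2 - 150*c - 198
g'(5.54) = 245.32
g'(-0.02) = -194.96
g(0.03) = 233.99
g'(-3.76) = 2530.75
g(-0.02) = 243.93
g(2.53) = -280.93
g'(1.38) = -230.86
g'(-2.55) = 1085.75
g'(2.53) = -80.53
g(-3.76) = -2589.12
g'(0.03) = -202.40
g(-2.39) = -304.54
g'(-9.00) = 18648.00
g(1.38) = -92.34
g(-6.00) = -12936.00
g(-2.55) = -466.56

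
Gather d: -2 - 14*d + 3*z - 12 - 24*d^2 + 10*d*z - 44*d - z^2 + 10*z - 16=-24*d^2 + d*(10*z - 58) - z^2 + 13*z - 30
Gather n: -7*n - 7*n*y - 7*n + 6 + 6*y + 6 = n*(-7*y - 14) + 6*y + 12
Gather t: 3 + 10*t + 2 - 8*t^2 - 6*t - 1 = -8*t^2 + 4*t + 4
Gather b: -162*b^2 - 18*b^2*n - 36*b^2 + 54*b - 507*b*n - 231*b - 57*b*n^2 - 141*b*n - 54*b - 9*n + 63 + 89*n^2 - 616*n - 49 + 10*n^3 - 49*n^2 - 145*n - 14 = b^2*(-18*n - 198) + b*(-57*n^2 - 648*n - 231) + 10*n^3 + 40*n^2 - 770*n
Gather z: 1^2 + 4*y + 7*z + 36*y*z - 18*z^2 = 4*y - 18*z^2 + z*(36*y + 7) + 1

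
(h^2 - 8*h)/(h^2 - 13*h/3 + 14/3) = 3*h*(h - 8)/(3*h^2 - 13*h + 14)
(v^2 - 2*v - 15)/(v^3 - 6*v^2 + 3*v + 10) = (v + 3)/(v^2 - v - 2)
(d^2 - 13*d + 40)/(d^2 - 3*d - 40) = (d - 5)/(d + 5)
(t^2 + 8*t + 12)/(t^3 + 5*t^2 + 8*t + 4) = (t + 6)/(t^2 + 3*t + 2)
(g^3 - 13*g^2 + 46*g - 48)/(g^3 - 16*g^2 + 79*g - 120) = (g - 2)/(g - 5)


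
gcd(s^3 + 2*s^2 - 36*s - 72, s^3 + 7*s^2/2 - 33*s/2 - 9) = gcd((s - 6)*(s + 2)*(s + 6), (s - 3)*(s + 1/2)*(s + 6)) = s + 6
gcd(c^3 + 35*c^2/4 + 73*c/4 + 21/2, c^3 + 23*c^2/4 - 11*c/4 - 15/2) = c^2 + 7*c + 6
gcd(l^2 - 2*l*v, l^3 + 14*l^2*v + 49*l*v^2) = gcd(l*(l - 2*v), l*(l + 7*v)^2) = l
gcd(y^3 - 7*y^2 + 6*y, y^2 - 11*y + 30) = y - 6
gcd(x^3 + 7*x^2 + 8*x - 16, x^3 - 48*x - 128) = x^2 + 8*x + 16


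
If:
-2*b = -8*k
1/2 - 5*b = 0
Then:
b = 1/10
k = 1/40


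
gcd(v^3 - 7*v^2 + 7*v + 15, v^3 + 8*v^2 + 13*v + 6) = v + 1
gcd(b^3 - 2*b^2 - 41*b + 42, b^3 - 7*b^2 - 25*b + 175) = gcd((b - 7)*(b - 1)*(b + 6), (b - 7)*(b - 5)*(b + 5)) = b - 7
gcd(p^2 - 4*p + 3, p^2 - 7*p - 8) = 1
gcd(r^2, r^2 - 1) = 1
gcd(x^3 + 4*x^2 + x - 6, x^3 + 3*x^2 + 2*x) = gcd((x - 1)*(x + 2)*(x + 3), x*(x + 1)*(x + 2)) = x + 2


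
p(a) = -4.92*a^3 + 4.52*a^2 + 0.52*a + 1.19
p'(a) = -14.76*a^2 + 9.04*a + 0.52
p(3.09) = -99.20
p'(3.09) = -112.48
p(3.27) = -120.81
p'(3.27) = -127.75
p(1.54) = -5.26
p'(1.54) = -20.56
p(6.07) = -929.47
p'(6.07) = -488.44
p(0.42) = 1.84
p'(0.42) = 1.71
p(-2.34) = 87.76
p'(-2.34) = -101.45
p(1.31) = -1.43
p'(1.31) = -12.97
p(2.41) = -40.17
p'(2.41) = -63.42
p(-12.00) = 9147.59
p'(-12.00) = -2233.40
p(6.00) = -895.69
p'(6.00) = -476.60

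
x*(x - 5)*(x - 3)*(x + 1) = x^4 - 7*x^3 + 7*x^2 + 15*x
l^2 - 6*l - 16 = (l - 8)*(l + 2)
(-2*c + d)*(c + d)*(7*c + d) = -14*c^3 - 9*c^2*d + 6*c*d^2 + d^3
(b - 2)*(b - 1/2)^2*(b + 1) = b^4 - 2*b^3 - 3*b^2/4 + 7*b/4 - 1/2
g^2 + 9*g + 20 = (g + 4)*(g + 5)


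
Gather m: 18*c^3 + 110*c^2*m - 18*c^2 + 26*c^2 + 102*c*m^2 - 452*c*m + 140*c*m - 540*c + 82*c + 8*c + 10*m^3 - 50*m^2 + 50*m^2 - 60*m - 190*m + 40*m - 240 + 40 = 18*c^3 + 8*c^2 + 102*c*m^2 - 450*c + 10*m^3 + m*(110*c^2 - 312*c - 210) - 200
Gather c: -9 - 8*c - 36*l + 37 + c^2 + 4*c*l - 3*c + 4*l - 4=c^2 + c*(4*l - 11) - 32*l + 24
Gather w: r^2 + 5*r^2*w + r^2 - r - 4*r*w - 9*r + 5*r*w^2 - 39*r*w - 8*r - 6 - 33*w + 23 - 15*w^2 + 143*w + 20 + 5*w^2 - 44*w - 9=2*r^2 - 18*r + w^2*(5*r - 10) + w*(5*r^2 - 43*r + 66) + 28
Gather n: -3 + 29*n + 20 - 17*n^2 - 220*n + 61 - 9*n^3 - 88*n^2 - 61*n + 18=-9*n^3 - 105*n^2 - 252*n + 96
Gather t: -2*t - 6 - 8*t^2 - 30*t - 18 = -8*t^2 - 32*t - 24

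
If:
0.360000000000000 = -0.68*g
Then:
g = -0.53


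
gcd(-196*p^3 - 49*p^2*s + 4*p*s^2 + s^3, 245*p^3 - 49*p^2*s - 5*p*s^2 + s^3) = 49*p^2 - s^2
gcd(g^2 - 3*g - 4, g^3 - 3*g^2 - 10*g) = 1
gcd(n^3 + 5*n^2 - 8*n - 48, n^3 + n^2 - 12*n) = n^2 + n - 12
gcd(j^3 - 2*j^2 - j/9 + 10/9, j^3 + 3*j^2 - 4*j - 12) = 1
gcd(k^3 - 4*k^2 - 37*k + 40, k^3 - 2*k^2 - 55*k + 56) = k^2 - 9*k + 8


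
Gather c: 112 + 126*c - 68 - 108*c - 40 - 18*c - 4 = 0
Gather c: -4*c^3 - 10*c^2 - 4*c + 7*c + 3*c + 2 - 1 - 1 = -4*c^3 - 10*c^2 + 6*c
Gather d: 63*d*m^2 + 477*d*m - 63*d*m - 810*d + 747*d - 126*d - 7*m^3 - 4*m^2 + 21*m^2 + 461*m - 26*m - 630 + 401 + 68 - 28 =d*(63*m^2 + 414*m - 189) - 7*m^3 + 17*m^2 + 435*m - 189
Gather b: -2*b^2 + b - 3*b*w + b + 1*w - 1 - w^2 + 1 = -2*b^2 + b*(2 - 3*w) - w^2 + w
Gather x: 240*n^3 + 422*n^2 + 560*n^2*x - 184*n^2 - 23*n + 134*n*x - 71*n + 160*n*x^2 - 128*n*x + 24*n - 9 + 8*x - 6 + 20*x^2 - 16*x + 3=240*n^3 + 238*n^2 - 70*n + x^2*(160*n + 20) + x*(560*n^2 + 6*n - 8) - 12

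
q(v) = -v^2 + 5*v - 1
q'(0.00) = 5.00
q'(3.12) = -1.24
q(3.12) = 4.87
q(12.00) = -85.00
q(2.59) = 5.24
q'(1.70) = 1.60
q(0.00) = -1.00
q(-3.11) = -26.22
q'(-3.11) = 11.22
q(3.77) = 3.64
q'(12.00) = -19.00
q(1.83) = 4.80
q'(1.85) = 1.30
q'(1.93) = 1.14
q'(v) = 5 - 2*v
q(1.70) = 4.61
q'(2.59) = -0.18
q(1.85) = 4.83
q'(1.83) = 1.34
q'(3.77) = -2.54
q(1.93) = 4.93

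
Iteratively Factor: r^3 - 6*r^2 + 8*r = (r)*(r^2 - 6*r + 8) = r*(r - 2)*(r - 4)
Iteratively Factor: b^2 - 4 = (b - 2)*(b + 2)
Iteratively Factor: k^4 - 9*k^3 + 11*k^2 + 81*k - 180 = (k - 4)*(k^3 - 5*k^2 - 9*k + 45) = (k - 5)*(k - 4)*(k^2 - 9) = (k - 5)*(k - 4)*(k - 3)*(k + 3)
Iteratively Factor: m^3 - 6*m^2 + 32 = (m + 2)*(m^2 - 8*m + 16) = (m - 4)*(m + 2)*(m - 4)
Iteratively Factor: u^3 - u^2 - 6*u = (u)*(u^2 - u - 6) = u*(u - 3)*(u + 2)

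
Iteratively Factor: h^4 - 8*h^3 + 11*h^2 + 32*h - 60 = (h - 5)*(h^3 - 3*h^2 - 4*h + 12) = (h - 5)*(h + 2)*(h^2 - 5*h + 6) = (h - 5)*(h - 2)*(h + 2)*(h - 3)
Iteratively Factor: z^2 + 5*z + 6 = (z + 2)*(z + 3)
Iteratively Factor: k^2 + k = (k + 1)*(k)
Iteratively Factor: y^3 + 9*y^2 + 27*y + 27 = (y + 3)*(y^2 + 6*y + 9) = (y + 3)^2*(y + 3)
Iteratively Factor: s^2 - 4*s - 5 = (s + 1)*(s - 5)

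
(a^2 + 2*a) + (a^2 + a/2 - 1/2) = 2*a^2 + 5*a/2 - 1/2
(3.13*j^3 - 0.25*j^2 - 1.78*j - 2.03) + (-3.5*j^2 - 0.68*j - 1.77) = 3.13*j^3 - 3.75*j^2 - 2.46*j - 3.8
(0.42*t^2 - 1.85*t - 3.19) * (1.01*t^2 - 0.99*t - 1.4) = 0.4242*t^4 - 2.2843*t^3 - 1.9784*t^2 + 5.7481*t + 4.466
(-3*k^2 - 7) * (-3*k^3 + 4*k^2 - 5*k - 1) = 9*k^5 - 12*k^4 + 36*k^3 - 25*k^2 + 35*k + 7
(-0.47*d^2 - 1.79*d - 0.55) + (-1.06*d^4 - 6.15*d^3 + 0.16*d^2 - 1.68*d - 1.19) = -1.06*d^4 - 6.15*d^3 - 0.31*d^2 - 3.47*d - 1.74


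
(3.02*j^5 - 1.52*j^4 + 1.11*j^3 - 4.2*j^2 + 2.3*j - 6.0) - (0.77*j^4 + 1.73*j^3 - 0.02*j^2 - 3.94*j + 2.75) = 3.02*j^5 - 2.29*j^4 - 0.62*j^3 - 4.18*j^2 + 6.24*j - 8.75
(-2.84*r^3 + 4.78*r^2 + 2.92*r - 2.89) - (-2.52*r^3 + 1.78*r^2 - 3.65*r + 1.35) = -0.32*r^3 + 3.0*r^2 + 6.57*r - 4.24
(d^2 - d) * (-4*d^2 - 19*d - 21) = -4*d^4 - 15*d^3 - 2*d^2 + 21*d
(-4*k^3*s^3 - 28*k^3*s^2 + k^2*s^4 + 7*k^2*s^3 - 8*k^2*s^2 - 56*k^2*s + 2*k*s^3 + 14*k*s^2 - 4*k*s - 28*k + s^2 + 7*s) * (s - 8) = -4*k^3*s^4 + 4*k^3*s^3 + 224*k^3*s^2 + k^2*s^5 - k^2*s^4 - 64*k^2*s^3 + 8*k^2*s^2 + 448*k^2*s + 2*k*s^4 - 2*k*s^3 - 116*k*s^2 + 4*k*s + 224*k + s^3 - s^2 - 56*s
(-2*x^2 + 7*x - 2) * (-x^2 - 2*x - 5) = 2*x^4 - 3*x^3 - 2*x^2 - 31*x + 10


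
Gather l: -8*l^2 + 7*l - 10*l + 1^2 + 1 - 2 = -8*l^2 - 3*l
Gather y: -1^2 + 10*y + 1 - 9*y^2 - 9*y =-9*y^2 + y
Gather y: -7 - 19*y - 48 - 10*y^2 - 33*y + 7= -10*y^2 - 52*y - 48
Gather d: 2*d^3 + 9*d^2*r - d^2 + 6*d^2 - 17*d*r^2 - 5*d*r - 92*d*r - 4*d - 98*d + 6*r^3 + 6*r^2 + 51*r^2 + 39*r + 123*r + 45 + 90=2*d^3 + d^2*(9*r + 5) + d*(-17*r^2 - 97*r - 102) + 6*r^3 + 57*r^2 + 162*r + 135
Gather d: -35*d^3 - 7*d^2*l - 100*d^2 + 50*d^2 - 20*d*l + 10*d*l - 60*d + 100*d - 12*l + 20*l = -35*d^3 + d^2*(-7*l - 50) + d*(40 - 10*l) + 8*l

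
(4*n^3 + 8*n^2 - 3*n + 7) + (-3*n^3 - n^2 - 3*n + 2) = n^3 + 7*n^2 - 6*n + 9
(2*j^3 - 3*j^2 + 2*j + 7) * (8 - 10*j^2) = -20*j^5 + 30*j^4 - 4*j^3 - 94*j^2 + 16*j + 56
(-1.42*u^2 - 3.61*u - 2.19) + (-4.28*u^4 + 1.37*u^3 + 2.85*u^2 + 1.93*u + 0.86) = -4.28*u^4 + 1.37*u^3 + 1.43*u^2 - 1.68*u - 1.33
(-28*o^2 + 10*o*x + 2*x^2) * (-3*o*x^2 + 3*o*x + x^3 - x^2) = 84*o^3*x^2 - 84*o^3*x - 58*o^2*x^3 + 58*o^2*x^2 + 4*o*x^4 - 4*o*x^3 + 2*x^5 - 2*x^4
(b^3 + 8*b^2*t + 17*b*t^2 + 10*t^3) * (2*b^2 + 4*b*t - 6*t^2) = 2*b^5 + 20*b^4*t + 60*b^3*t^2 + 40*b^2*t^3 - 62*b*t^4 - 60*t^5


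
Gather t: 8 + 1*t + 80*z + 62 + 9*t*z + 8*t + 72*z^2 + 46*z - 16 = t*(9*z + 9) + 72*z^2 + 126*z + 54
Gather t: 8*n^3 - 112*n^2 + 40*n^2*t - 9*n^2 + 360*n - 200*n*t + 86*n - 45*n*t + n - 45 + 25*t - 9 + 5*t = 8*n^3 - 121*n^2 + 447*n + t*(40*n^2 - 245*n + 30) - 54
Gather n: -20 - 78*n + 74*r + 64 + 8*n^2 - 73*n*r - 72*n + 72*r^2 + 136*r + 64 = 8*n^2 + n*(-73*r - 150) + 72*r^2 + 210*r + 108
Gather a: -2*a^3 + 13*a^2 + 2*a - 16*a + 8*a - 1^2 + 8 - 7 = -2*a^3 + 13*a^2 - 6*a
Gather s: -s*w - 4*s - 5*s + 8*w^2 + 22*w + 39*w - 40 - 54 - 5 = s*(-w - 9) + 8*w^2 + 61*w - 99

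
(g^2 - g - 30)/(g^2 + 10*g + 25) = (g - 6)/(g + 5)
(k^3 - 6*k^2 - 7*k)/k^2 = k - 6 - 7/k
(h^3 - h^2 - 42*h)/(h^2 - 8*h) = (h^2 - h - 42)/(h - 8)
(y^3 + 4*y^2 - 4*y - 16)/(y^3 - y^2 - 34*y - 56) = (y - 2)/(y - 7)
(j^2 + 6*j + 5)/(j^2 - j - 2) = (j + 5)/(j - 2)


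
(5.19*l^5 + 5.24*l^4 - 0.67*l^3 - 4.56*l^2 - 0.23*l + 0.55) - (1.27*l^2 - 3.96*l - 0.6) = 5.19*l^5 + 5.24*l^4 - 0.67*l^3 - 5.83*l^2 + 3.73*l + 1.15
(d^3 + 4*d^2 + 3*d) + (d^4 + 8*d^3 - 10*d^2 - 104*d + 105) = d^4 + 9*d^3 - 6*d^2 - 101*d + 105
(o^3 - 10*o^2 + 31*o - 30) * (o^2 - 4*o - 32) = o^5 - 14*o^4 + 39*o^3 + 166*o^2 - 872*o + 960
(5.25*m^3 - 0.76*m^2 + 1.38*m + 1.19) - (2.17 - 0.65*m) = 5.25*m^3 - 0.76*m^2 + 2.03*m - 0.98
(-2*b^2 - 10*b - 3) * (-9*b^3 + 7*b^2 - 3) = 18*b^5 + 76*b^4 - 43*b^3 - 15*b^2 + 30*b + 9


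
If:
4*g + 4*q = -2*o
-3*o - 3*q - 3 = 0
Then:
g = 1/2 - q/2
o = -q - 1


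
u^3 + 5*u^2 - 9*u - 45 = (u - 3)*(u + 3)*(u + 5)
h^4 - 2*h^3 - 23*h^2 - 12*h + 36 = (h - 6)*(h - 1)*(h + 2)*(h + 3)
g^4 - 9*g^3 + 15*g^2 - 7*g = g*(g - 7)*(g - 1)^2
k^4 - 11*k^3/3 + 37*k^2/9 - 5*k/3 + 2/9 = (k - 2)*(k - 1)*(k - 1/3)^2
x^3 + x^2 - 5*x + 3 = (x - 1)^2*(x + 3)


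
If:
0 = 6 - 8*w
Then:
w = 3/4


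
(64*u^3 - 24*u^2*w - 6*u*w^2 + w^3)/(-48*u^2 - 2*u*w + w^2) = (-8*u^2 + 2*u*w + w^2)/(6*u + w)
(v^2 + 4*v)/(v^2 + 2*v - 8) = v/(v - 2)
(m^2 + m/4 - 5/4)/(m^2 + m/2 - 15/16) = 4*(m - 1)/(4*m - 3)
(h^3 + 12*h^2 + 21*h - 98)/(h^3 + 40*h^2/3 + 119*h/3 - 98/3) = 3*(h - 2)/(3*h - 2)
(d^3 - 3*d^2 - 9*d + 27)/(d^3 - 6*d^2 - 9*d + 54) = (d - 3)/(d - 6)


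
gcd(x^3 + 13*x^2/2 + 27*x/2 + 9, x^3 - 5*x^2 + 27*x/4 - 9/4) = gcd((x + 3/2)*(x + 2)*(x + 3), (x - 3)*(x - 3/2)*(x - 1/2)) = 1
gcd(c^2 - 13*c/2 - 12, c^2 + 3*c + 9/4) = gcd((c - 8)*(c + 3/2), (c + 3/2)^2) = c + 3/2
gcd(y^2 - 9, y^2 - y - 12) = y + 3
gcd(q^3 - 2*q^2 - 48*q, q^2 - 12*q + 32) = q - 8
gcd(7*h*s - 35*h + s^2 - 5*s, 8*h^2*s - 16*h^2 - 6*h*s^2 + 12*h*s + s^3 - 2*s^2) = 1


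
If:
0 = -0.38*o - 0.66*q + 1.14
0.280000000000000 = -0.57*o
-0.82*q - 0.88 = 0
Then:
No Solution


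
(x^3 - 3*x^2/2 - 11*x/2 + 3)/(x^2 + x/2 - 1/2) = (x^2 - x - 6)/(x + 1)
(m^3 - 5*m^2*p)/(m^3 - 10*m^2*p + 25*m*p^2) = m/(m - 5*p)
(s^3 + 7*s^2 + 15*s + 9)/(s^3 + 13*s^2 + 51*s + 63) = (s + 1)/(s + 7)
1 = 1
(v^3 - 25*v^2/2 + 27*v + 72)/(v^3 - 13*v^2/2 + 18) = (v - 8)/(v - 2)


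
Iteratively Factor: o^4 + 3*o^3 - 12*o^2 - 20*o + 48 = (o - 2)*(o^3 + 5*o^2 - 2*o - 24) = (o - 2)*(o + 4)*(o^2 + o - 6) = (o - 2)*(o + 3)*(o + 4)*(o - 2)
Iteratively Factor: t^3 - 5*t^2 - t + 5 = (t - 5)*(t^2 - 1) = (t - 5)*(t + 1)*(t - 1)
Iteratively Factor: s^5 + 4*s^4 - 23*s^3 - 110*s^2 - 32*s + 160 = (s - 1)*(s^4 + 5*s^3 - 18*s^2 - 128*s - 160) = (s - 1)*(s + 2)*(s^3 + 3*s^2 - 24*s - 80) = (s - 5)*(s - 1)*(s + 2)*(s^2 + 8*s + 16) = (s - 5)*(s - 1)*(s + 2)*(s + 4)*(s + 4)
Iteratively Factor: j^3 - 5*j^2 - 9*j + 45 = (j + 3)*(j^2 - 8*j + 15) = (j - 5)*(j + 3)*(j - 3)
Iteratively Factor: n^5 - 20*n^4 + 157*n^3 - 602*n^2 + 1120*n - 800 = (n - 2)*(n^4 - 18*n^3 + 121*n^2 - 360*n + 400) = (n - 5)*(n - 2)*(n^3 - 13*n^2 + 56*n - 80) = (n - 5)*(n - 4)*(n - 2)*(n^2 - 9*n + 20) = (n - 5)*(n - 4)^2*(n - 2)*(n - 5)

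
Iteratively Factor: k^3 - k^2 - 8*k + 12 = (k - 2)*(k^2 + k - 6) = (k - 2)*(k + 3)*(k - 2)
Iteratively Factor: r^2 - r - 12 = (r - 4)*(r + 3)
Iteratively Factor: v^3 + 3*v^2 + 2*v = (v + 1)*(v^2 + 2*v) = (v + 1)*(v + 2)*(v)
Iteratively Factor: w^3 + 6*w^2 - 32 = (w - 2)*(w^2 + 8*w + 16) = (w - 2)*(w + 4)*(w + 4)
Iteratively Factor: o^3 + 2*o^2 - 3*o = (o + 3)*(o^2 - o) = o*(o + 3)*(o - 1)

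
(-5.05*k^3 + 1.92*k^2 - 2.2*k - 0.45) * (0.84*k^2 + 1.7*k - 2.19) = -4.242*k^5 - 6.9722*k^4 + 12.4755*k^3 - 8.3228*k^2 + 4.053*k + 0.9855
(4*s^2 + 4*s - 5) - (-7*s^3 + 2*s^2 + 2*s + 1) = 7*s^3 + 2*s^2 + 2*s - 6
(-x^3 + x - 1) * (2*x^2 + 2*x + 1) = -2*x^5 - 2*x^4 + x^3 - x - 1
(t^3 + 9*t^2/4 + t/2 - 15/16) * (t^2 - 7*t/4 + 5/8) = t^5 + t^4/2 - 45*t^3/16 - 13*t^2/32 + 125*t/64 - 75/128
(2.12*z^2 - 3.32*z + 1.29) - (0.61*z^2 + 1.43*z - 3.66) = 1.51*z^2 - 4.75*z + 4.95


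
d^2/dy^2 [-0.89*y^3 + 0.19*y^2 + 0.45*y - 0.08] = 0.38 - 5.34*y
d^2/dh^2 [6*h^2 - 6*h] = 12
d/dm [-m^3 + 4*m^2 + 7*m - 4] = -3*m^2 + 8*m + 7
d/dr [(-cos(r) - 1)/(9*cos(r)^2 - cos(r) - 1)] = -9*(cos(r) + 2)*sin(r)*cos(r)/(-9*cos(r)^2 + cos(r) + 1)^2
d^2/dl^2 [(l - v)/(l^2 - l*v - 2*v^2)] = 2*((-3*l + 2*v)*(-l^2 + l*v + 2*v^2) - (l - v)*(2*l - v)^2)/(-l^2 + l*v + 2*v^2)^3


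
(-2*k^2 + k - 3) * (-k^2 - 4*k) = 2*k^4 + 7*k^3 - k^2 + 12*k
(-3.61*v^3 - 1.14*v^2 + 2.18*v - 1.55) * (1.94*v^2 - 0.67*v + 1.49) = -7.0034*v^5 + 0.2071*v^4 - 0.385899999999999*v^3 - 6.1662*v^2 + 4.2867*v - 2.3095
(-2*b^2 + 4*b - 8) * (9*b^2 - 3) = -18*b^4 + 36*b^3 - 66*b^2 - 12*b + 24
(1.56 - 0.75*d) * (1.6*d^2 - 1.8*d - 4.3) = -1.2*d^3 + 3.846*d^2 + 0.416999999999999*d - 6.708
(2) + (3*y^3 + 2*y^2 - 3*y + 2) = 3*y^3 + 2*y^2 - 3*y + 4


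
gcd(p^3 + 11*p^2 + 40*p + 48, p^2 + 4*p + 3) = p + 3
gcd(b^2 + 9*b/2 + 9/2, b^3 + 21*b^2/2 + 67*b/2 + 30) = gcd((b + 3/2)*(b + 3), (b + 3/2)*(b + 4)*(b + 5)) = b + 3/2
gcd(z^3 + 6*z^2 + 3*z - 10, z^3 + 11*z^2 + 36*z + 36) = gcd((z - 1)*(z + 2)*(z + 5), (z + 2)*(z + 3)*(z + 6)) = z + 2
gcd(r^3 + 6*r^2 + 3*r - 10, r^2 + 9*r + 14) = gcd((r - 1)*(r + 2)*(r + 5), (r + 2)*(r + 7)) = r + 2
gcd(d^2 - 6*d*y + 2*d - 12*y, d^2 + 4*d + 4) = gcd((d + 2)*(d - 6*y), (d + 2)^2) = d + 2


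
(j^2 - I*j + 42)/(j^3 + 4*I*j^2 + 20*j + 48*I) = (j - 7*I)/(j^2 - 2*I*j + 8)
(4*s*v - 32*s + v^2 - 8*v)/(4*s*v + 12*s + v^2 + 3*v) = (v - 8)/(v + 3)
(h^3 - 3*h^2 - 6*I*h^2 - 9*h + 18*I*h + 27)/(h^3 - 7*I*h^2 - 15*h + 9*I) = (h - 3)/(h - I)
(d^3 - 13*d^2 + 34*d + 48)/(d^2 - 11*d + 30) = (d^2 - 7*d - 8)/(d - 5)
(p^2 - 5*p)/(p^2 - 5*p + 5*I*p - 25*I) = p/(p + 5*I)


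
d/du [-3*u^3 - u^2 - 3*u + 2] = -9*u^2 - 2*u - 3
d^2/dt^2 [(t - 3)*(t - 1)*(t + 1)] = 6*t - 6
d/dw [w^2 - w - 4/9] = 2*w - 1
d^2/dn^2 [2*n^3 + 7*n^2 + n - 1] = 12*n + 14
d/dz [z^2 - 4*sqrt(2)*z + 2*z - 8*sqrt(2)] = 2*z - 4*sqrt(2) + 2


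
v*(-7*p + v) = -7*p*v + v^2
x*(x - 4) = x^2 - 4*x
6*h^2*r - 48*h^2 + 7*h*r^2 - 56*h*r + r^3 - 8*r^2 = (h + r)*(6*h + r)*(r - 8)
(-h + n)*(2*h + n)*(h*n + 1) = -2*h^3*n + h^2*n^2 - 2*h^2 + h*n^3 + h*n + n^2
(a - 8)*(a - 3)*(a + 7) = a^3 - 4*a^2 - 53*a + 168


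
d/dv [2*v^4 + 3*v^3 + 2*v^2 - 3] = v*(8*v^2 + 9*v + 4)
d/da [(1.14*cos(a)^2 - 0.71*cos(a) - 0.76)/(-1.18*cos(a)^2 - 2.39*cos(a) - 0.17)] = (3.5624*cos(a)^2 + 2.1812*cos(a) + 1.6957)*sin(a)/(1.3924*cos(a)^4 + 5.6404*cos(a)^3 + 6.1133*cos(a)^2 + 0.8126*cos(a) + 0.0289)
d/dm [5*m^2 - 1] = 10*m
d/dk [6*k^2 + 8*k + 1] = 12*k + 8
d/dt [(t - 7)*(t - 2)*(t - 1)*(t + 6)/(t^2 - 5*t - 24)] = (2*t^5 - 19*t^4 - 56*t^3 + 349*t^2 + 1944*t - 3396)/(t^4 - 10*t^3 - 23*t^2 + 240*t + 576)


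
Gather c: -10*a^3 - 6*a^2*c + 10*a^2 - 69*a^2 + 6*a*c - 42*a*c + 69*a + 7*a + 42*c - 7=-10*a^3 - 59*a^2 + 76*a + c*(-6*a^2 - 36*a + 42) - 7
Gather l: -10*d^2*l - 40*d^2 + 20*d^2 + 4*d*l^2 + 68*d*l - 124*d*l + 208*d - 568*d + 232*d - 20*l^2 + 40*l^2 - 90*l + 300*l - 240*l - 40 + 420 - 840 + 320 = -20*d^2 - 128*d + l^2*(4*d + 20) + l*(-10*d^2 - 56*d - 30) - 140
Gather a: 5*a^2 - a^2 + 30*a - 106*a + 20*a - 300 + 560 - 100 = 4*a^2 - 56*a + 160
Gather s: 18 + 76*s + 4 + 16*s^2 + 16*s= 16*s^2 + 92*s + 22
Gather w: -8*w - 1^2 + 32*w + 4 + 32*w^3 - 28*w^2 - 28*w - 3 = 32*w^3 - 28*w^2 - 4*w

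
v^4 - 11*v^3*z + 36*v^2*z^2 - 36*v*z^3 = v*(v - 6*z)*(v - 3*z)*(v - 2*z)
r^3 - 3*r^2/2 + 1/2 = (r - 1)^2*(r + 1/2)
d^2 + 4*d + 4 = (d + 2)^2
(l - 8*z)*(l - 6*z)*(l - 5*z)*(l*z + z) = l^4*z - 19*l^3*z^2 + l^3*z + 118*l^2*z^3 - 19*l^2*z^2 - 240*l*z^4 + 118*l*z^3 - 240*z^4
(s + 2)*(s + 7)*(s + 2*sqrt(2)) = s^3 + 2*sqrt(2)*s^2 + 9*s^2 + 14*s + 18*sqrt(2)*s + 28*sqrt(2)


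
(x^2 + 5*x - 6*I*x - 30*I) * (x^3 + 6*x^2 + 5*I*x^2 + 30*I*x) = x^5 + 11*x^4 - I*x^4 + 60*x^3 - 11*I*x^3 + 330*x^2 - 30*I*x^2 + 900*x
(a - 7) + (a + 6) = 2*a - 1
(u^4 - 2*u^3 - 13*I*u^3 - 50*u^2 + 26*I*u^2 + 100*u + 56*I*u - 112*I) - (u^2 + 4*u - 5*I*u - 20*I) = u^4 - 2*u^3 - 13*I*u^3 - 51*u^2 + 26*I*u^2 + 96*u + 61*I*u - 92*I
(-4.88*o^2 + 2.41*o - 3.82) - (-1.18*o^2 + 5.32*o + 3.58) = -3.7*o^2 - 2.91*o - 7.4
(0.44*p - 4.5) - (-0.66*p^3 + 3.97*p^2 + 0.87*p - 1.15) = 0.66*p^3 - 3.97*p^2 - 0.43*p - 3.35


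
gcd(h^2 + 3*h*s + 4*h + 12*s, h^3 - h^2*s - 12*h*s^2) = h + 3*s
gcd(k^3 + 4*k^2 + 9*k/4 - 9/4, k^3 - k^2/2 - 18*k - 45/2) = k^2 + 9*k/2 + 9/2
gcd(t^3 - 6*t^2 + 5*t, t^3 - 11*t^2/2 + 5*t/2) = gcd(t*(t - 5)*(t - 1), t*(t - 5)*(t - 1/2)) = t^2 - 5*t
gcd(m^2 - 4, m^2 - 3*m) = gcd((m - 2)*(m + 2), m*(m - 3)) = 1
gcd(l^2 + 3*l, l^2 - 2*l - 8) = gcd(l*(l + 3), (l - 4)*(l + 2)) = 1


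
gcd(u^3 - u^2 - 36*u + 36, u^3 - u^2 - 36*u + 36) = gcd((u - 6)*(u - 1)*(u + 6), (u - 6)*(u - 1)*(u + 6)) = u^3 - u^2 - 36*u + 36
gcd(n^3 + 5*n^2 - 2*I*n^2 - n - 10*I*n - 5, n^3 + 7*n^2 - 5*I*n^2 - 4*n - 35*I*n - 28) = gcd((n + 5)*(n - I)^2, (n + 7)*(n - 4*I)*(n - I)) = n - I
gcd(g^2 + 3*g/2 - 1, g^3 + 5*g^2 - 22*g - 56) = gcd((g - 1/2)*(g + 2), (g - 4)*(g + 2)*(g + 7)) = g + 2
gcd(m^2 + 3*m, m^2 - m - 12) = m + 3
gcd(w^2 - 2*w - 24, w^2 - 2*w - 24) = w^2 - 2*w - 24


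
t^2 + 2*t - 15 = (t - 3)*(t + 5)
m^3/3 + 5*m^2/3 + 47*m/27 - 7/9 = (m/3 + 1)*(m - 1/3)*(m + 7/3)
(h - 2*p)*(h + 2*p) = h^2 - 4*p^2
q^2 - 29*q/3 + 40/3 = (q - 8)*(q - 5/3)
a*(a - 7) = a^2 - 7*a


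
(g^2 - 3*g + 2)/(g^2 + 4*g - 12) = (g - 1)/(g + 6)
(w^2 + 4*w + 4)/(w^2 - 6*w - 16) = (w + 2)/(w - 8)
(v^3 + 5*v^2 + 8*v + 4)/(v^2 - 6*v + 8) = (v^3 + 5*v^2 + 8*v + 4)/(v^2 - 6*v + 8)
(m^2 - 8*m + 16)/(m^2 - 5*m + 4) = (m - 4)/(m - 1)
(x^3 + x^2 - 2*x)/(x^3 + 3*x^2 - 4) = x/(x + 2)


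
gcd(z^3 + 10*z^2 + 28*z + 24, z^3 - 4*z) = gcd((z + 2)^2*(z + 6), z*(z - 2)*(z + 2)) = z + 2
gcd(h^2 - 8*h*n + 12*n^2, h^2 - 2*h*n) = h - 2*n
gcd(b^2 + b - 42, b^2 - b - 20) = 1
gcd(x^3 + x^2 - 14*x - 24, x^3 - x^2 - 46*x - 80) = x + 2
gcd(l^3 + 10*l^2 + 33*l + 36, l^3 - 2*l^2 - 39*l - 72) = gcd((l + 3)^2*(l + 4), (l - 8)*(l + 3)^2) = l^2 + 6*l + 9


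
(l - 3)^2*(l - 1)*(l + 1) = l^4 - 6*l^3 + 8*l^2 + 6*l - 9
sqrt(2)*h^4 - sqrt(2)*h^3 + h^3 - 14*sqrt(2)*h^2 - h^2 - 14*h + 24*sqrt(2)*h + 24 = (h - 3)*(h - 2)*(h + 4)*(sqrt(2)*h + 1)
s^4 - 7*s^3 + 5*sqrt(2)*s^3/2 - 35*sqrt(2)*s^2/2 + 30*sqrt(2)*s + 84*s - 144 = (s - 4)*(s - 3)*(s - 3*sqrt(2)/2)*(s + 4*sqrt(2))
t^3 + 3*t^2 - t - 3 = (t - 1)*(t + 1)*(t + 3)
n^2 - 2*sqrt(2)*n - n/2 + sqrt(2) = (n - 1/2)*(n - 2*sqrt(2))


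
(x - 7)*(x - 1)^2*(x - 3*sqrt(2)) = x^4 - 9*x^3 - 3*sqrt(2)*x^3 + 15*x^2 + 27*sqrt(2)*x^2 - 45*sqrt(2)*x - 7*x + 21*sqrt(2)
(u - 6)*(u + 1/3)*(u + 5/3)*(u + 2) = u^4 - 2*u^3 - 175*u^2/9 - 236*u/9 - 20/3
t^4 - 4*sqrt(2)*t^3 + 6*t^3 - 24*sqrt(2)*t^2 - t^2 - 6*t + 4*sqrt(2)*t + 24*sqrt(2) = (t - 1)*(t + 1)*(t + 6)*(t - 4*sqrt(2))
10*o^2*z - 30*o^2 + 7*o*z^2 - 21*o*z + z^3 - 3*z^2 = (2*o + z)*(5*o + z)*(z - 3)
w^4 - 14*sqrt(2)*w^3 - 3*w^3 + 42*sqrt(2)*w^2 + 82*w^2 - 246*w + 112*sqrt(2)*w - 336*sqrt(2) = (w - 3)*(w - 8*sqrt(2))*(w - 7*sqrt(2))*(w + sqrt(2))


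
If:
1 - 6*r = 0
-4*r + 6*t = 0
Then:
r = 1/6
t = 1/9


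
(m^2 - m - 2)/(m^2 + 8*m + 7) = (m - 2)/(m + 7)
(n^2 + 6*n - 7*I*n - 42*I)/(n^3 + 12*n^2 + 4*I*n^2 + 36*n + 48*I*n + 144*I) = (n - 7*I)/(n^2 + n*(6 + 4*I) + 24*I)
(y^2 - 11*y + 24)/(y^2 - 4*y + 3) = (y - 8)/(y - 1)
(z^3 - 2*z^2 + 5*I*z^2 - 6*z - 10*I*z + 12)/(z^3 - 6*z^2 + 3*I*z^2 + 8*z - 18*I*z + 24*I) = (z + 2*I)/(z - 4)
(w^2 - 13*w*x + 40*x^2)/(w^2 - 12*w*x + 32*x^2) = (-w + 5*x)/(-w + 4*x)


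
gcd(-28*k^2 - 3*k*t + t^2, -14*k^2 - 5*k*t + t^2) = -7*k + t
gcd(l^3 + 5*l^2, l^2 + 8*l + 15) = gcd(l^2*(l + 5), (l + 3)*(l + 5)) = l + 5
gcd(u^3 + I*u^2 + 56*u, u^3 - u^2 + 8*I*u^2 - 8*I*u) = u^2 + 8*I*u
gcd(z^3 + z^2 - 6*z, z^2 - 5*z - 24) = z + 3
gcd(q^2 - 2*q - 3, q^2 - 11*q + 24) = q - 3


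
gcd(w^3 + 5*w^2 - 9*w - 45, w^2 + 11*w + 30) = w + 5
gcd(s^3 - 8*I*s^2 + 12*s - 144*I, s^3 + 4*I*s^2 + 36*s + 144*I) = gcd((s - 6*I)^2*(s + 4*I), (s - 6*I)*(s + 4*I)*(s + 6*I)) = s^2 - 2*I*s + 24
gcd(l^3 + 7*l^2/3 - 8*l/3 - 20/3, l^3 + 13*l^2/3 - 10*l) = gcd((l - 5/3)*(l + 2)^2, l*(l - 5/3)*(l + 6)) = l - 5/3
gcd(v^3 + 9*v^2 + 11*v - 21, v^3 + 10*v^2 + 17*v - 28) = v^2 + 6*v - 7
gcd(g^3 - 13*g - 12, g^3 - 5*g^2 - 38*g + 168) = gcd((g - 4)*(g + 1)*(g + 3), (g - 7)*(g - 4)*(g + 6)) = g - 4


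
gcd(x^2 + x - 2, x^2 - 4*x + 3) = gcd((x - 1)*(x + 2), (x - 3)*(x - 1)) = x - 1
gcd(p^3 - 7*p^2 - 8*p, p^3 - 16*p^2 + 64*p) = p^2 - 8*p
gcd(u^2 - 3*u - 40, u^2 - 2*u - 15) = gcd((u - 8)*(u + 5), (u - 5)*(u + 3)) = 1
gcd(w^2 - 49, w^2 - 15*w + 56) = w - 7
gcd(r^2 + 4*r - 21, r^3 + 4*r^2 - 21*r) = r^2 + 4*r - 21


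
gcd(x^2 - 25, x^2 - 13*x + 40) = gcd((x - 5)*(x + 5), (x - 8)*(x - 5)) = x - 5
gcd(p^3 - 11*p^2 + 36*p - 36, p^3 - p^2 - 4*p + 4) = p - 2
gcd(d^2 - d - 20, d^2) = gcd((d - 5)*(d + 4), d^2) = 1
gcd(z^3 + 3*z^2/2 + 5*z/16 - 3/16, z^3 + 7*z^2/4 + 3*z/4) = z^2 + 7*z/4 + 3/4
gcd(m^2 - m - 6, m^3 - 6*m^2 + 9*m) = m - 3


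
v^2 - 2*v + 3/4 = (v - 3/2)*(v - 1/2)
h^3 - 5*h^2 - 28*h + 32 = (h - 8)*(h - 1)*(h + 4)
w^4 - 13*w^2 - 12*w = w*(w - 4)*(w + 1)*(w + 3)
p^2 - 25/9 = (p - 5/3)*(p + 5/3)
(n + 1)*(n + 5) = n^2 + 6*n + 5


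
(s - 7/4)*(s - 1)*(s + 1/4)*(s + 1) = s^4 - 3*s^3/2 - 23*s^2/16 + 3*s/2 + 7/16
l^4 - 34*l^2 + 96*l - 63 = (l - 3)^2*(l - 1)*(l + 7)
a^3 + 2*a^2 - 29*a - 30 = (a - 5)*(a + 1)*(a + 6)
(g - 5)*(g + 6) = g^2 + g - 30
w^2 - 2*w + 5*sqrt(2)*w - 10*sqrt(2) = (w - 2)*(w + 5*sqrt(2))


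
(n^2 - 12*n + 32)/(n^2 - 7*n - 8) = (n - 4)/(n + 1)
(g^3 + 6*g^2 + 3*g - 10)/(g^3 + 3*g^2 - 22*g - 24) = (g^3 + 6*g^2 + 3*g - 10)/(g^3 + 3*g^2 - 22*g - 24)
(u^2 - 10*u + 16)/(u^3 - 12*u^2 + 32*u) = (u - 2)/(u*(u - 4))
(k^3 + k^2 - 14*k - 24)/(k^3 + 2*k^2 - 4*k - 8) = (k^2 - k - 12)/(k^2 - 4)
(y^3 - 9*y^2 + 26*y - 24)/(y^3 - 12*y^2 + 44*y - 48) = (y - 3)/(y - 6)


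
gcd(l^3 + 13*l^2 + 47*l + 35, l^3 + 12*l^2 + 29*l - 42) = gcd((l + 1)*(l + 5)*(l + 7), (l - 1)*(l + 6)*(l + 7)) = l + 7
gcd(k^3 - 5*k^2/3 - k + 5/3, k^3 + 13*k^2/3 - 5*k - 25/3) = k^2 - 2*k/3 - 5/3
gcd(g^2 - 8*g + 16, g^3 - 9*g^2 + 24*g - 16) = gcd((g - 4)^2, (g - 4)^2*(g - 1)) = g^2 - 8*g + 16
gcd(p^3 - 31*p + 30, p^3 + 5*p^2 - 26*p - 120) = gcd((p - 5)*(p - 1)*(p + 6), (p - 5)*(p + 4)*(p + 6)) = p^2 + p - 30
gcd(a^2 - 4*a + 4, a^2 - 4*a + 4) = a^2 - 4*a + 4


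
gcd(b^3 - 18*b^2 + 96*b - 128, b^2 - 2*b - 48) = b - 8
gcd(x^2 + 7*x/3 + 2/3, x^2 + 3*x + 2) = x + 2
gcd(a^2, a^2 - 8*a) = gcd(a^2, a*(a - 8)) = a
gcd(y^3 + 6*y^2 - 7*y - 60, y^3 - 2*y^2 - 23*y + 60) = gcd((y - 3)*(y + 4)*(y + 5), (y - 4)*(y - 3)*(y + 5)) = y^2 + 2*y - 15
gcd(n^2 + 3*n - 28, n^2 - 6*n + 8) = n - 4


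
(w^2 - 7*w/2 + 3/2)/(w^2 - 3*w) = (w - 1/2)/w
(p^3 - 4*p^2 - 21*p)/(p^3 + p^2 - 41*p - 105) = p/(p + 5)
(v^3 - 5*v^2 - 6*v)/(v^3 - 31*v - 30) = v/(v + 5)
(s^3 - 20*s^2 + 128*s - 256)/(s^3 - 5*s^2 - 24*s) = (s^2 - 12*s + 32)/(s*(s + 3))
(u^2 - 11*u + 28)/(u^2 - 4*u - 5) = (-u^2 + 11*u - 28)/(-u^2 + 4*u + 5)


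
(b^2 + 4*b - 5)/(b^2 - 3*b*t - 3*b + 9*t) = (b^2 + 4*b - 5)/(b^2 - 3*b*t - 3*b + 9*t)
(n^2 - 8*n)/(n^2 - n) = (n - 8)/(n - 1)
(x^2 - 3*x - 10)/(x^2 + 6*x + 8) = (x - 5)/(x + 4)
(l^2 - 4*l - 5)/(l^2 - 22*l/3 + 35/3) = 3*(l + 1)/(3*l - 7)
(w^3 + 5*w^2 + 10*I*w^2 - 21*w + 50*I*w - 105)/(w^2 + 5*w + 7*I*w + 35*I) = w + 3*I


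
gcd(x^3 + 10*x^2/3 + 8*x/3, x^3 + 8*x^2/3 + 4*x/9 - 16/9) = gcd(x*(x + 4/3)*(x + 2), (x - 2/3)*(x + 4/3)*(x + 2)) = x^2 + 10*x/3 + 8/3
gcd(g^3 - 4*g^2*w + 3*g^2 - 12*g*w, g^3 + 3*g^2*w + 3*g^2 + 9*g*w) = g^2 + 3*g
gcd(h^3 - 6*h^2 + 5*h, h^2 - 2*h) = h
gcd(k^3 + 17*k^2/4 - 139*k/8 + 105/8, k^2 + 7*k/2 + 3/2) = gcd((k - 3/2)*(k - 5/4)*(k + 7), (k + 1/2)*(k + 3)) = 1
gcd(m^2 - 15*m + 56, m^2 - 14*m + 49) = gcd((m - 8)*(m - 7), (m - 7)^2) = m - 7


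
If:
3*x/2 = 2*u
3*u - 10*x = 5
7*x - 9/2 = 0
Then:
No Solution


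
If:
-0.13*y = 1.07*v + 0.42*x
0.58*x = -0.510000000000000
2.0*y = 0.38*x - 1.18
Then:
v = 0.44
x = -0.88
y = -0.76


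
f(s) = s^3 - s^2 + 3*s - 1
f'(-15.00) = 708.00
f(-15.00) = -3646.00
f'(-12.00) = 459.00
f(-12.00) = -1909.00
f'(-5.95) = 121.11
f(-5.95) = -264.90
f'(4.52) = 55.25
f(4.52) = 84.48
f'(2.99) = 23.84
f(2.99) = 25.76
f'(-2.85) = 33.07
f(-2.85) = -40.82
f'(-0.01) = 3.02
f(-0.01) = -1.03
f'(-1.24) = 10.09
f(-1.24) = -8.16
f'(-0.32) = 3.95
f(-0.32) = -2.10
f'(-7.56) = 189.58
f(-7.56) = -512.91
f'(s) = 3*s^2 - 2*s + 3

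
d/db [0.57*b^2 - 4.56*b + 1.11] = 1.14*b - 4.56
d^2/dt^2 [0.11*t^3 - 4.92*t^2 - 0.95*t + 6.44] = 0.66*t - 9.84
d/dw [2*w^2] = 4*w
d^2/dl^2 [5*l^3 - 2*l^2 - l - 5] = 30*l - 4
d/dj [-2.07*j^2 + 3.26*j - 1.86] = 3.26 - 4.14*j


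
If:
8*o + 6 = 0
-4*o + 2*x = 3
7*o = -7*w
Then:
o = -3/4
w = 3/4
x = 0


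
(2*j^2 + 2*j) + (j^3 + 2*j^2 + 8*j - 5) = j^3 + 4*j^2 + 10*j - 5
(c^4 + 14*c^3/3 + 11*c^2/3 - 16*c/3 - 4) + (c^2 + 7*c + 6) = c^4 + 14*c^3/3 + 14*c^2/3 + 5*c/3 + 2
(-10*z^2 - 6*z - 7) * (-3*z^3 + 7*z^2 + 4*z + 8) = 30*z^5 - 52*z^4 - 61*z^3 - 153*z^2 - 76*z - 56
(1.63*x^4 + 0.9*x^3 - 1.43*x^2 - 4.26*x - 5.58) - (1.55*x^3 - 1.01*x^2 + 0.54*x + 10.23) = 1.63*x^4 - 0.65*x^3 - 0.42*x^2 - 4.8*x - 15.81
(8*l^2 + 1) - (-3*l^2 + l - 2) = 11*l^2 - l + 3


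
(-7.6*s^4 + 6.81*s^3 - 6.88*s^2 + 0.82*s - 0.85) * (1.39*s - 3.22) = -10.564*s^5 + 33.9379*s^4 - 31.4914*s^3 + 23.2934*s^2 - 3.8219*s + 2.737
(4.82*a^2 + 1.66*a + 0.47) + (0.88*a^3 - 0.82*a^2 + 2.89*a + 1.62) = 0.88*a^3 + 4.0*a^2 + 4.55*a + 2.09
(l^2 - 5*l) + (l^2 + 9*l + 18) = 2*l^2 + 4*l + 18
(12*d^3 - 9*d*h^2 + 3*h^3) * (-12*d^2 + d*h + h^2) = -144*d^5 + 12*d^4*h + 120*d^3*h^2 - 45*d^2*h^3 - 6*d*h^4 + 3*h^5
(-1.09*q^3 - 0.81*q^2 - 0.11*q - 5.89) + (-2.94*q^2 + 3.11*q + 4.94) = -1.09*q^3 - 3.75*q^2 + 3.0*q - 0.949999999999999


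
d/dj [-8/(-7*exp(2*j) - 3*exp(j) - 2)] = (-112*exp(j) - 24)*exp(j)/(7*exp(2*j) + 3*exp(j) + 2)^2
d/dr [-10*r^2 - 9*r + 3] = -20*r - 9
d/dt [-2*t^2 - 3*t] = -4*t - 3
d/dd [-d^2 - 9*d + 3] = -2*d - 9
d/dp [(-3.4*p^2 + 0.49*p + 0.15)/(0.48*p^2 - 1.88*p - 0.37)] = (6.1568*p^2 + 2.372*p + 0.1007)/(0.2304*p^4 - 1.8048*p^3 + 3.1792*p^2 + 1.3912*p + 0.1369)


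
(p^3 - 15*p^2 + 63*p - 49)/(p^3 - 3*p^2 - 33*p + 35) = (p - 7)/(p + 5)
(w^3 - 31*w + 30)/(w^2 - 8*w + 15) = (w^2 + 5*w - 6)/(w - 3)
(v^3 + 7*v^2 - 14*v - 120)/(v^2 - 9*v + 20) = (v^2 + 11*v + 30)/(v - 5)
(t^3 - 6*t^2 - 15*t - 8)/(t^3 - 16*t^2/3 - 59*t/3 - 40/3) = 3*(t + 1)/(3*t + 5)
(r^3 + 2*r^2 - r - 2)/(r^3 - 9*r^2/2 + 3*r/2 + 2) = 2*(r^2 + 3*r + 2)/(2*r^2 - 7*r - 4)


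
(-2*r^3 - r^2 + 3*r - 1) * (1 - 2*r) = 4*r^4 - 7*r^2 + 5*r - 1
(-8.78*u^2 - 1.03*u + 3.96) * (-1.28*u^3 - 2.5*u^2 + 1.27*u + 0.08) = 11.2384*u^5 + 23.2684*u^4 - 13.6444*u^3 - 11.9105*u^2 + 4.9468*u + 0.3168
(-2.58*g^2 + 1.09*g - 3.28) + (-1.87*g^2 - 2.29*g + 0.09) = -4.45*g^2 - 1.2*g - 3.19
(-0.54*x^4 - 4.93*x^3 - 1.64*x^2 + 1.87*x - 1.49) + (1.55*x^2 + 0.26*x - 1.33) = -0.54*x^4 - 4.93*x^3 - 0.0899999999999999*x^2 + 2.13*x - 2.82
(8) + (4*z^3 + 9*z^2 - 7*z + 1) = 4*z^3 + 9*z^2 - 7*z + 9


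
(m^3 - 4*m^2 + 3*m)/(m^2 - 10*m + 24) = m*(m^2 - 4*m + 3)/(m^2 - 10*m + 24)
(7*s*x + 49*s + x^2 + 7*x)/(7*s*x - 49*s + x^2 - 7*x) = (x + 7)/(x - 7)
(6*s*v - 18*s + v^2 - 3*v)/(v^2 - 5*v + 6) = (6*s + v)/(v - 2)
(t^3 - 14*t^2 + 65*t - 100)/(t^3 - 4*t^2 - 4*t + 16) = (t^2 - 10*t + 25)/(t^2 - 4)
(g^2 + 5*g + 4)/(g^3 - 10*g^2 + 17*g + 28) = (g + 4)/(g^2 - 11*g + 28)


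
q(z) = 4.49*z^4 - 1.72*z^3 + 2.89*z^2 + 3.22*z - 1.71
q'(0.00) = 3.22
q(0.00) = -1.71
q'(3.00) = 459.04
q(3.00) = 351.21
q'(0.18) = 4.20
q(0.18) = -1.04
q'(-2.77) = -434.10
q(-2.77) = 312.44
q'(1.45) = 55.51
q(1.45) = 23.64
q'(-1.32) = -54.71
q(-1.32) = 16.66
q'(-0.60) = -5.98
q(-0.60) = -1.65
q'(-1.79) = -126.67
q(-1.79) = 57.75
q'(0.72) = 11.41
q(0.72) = 2.67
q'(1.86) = 111.69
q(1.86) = 56.95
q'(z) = 17.96*z^3 - 5.16*z^2 + 5.78*z + 3.22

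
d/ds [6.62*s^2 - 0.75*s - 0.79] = 13.24*s - 0.75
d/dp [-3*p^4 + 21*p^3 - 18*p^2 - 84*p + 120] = -12*p^3 + 63*p^2 - 36*p - 84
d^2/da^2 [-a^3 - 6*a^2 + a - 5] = -6*a - 12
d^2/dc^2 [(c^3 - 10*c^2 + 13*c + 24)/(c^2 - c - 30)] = 4*(17*c^3 - 369*c^2 + 1899*c - 4323)/(c^6 - 3*c^5 - 87*c^4 + 179*c^3 + 2610*c^2 - 2700*c - 27000)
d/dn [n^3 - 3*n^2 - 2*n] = 3*n^2 - 6*n - 2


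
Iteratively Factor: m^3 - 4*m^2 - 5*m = (m - 5)*(m^2 + m) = m*(m - 5)*(m + 1)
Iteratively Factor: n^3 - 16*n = (n)*(n^2 - 16) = n*(n + 4)*(n - 4)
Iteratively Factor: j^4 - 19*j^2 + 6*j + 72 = (j - 3)*(j^3 + 3*j^2 - 10*j - 24) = (j - 3)*(j + 4)*(j^2 - j - 6) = (j - 3)*(j + 2)*(j + 4)*(j - 3)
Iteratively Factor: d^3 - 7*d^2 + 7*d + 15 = (d + 1)*(d^2 - 8*d + 15) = (d - 3)*(d + 1)*(d - 5)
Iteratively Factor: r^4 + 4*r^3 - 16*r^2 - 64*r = (r)*(r^3 + 4*r^2 - 16*r - 64) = r*(r + 4)*(r^2 - 16) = r*(r - 4)*(r + 4)*(r + 4)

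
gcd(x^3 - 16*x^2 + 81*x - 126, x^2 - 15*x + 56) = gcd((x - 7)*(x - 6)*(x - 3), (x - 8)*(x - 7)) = x - 7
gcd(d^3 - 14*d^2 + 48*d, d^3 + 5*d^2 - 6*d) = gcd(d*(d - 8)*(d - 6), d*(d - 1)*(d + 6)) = d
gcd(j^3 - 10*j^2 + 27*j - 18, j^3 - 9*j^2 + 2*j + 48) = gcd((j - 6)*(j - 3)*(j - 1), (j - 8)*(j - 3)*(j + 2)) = j - 3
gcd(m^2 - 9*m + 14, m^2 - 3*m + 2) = m - 2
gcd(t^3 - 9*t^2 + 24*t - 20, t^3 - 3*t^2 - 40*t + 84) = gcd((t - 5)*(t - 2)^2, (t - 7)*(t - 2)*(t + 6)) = t - 2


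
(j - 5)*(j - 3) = j^2 - 8*j + 15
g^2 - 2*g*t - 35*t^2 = (g - 7*t)*(g + 5*t)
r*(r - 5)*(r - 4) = r^3 - 9*r^2 + 20*r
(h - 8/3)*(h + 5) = h^2 + 7*h/3 - 40/3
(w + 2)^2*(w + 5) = w^3 + 9*w^2 + 24*w + 20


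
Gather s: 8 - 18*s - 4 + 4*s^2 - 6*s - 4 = 4*s^2 - 24*s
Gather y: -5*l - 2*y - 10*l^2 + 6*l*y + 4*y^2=-10*l^2 - 5*l + 4*y^2 + y*(6*l - 2)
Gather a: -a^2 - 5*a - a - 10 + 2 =-a^2 - 6*a - 8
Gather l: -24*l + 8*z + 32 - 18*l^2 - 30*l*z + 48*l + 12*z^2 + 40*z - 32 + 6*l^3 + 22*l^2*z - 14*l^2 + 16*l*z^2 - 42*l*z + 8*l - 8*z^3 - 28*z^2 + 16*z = 6*l^3 + l^2*(22*z - 32) + l*(16*z^2 - 72*z + 32) - 8*z^3 - 16*z^2 + 64*z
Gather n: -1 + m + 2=m + 1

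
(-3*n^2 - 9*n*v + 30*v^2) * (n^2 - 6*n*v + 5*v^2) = -3*n^4 + 9*n^3*v + 69*n^2*v^2 - 225*n*v^3 + 150*v^4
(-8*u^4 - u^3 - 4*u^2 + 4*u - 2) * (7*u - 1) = -56*u^5 + u^4 - 27*u^3 + 32*u^2 - 18*u + 2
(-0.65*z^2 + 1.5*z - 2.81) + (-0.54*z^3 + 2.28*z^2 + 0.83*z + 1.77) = -0.54*z^3 + 1.63*z^2 + 2.33*z - 1.04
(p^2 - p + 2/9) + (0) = p^2 - p + 2/9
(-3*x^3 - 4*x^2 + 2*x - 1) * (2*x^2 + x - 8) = -6*x^5 - 11*x^4 + 24*x^3 + 32*x^2 - 17*x + 8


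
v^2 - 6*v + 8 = (v - 4)*(v - 2)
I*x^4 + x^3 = x^3*(I*x + 1)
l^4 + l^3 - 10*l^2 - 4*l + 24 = (l - 2)^2*(l + 2)*(l + 3)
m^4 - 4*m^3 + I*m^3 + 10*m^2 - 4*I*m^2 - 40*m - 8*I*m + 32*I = (m - 4)*(m - 2*I)*(m - I)*(m + 4*I)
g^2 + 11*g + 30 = (g + 5)*(g + 6)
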